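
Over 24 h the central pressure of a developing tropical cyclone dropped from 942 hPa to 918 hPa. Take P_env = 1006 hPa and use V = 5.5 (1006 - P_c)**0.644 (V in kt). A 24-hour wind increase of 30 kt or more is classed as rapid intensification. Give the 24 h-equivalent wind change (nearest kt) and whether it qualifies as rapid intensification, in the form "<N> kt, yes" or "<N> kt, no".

18 kt, no

V₁: ΔP = 64, V ≈ 5.5 × 64^0.644 ≈ 80.08 kt.
V₂: ΔP = 88, V ≈ 5.5 × 88^0.644 ≈ 98.31 kt.
ΔV over 24 h = 18.23 kt → 24 h equivalent = 18.23 × 24/24 ≈ 18.23 kt.
18 kt < 30 kt ⇒ not rapid intensification.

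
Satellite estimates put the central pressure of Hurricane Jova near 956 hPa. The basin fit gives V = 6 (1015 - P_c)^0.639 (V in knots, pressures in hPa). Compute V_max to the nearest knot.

81 kt

ΔP = 1015 − 956 = 59 hPa.
59^0.639 ≈ 13.539.
V ≈ 6 × 13.539 ≈ 81.2 kt.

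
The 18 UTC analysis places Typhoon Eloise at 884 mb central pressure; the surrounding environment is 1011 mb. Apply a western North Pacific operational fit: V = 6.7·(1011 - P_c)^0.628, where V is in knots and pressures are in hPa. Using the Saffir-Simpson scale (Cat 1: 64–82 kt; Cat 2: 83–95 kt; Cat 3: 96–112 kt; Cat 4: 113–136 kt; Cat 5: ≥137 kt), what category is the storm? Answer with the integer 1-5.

5

ΔP = 1011 − 884 = 127 mb.
V ≈ 6.7 × 127^0.628 = 6.7 × 20.95 ≈ 140 kt.
140 kt falls in the Category 5 band.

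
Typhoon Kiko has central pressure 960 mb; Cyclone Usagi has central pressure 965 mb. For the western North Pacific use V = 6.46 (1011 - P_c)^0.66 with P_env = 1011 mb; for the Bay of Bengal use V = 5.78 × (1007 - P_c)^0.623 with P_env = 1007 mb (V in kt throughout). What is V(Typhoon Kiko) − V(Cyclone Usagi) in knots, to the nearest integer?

Typhoon Kiko: ΔP = 51; V ≈ 6.46 × 51^0.66 ≈ 86.54 kt.
Cyclone Usagi: ΔP = 42; V ≈ 5.78 × 42^0.623 ≈ 59.32 kt.
Difference ≈ 86.54 − 59.32 = 27.22 → 27 kt.

27 kt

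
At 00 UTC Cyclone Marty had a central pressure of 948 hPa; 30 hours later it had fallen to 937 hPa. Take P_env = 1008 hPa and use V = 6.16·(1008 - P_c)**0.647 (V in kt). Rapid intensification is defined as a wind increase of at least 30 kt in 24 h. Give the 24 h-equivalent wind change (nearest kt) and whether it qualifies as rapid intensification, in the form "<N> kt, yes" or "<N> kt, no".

V₁: ΔP = 60, V ≈ 6.16 × 60^0.647 ≈ 87.11 kt.
V₂: ΔP = 71, V ≈ 6.16 × 71^0.647 ≈ 97.13 kt.
ΔV over 30 h = 10.02 kt → 24 h equivalent = 10.02 × 24/30 ≈ 8.02 kt.
8 kt < 30 kt ⇒ not rapid intensification.

8 kt, no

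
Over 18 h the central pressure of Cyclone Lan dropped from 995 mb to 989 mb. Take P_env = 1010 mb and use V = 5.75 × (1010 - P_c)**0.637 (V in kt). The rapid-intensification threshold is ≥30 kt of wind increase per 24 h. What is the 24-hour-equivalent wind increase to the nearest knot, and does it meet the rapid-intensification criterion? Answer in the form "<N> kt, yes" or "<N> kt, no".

10 kt, no

V₁: ΔP = 15, V ≈ 5.75 × 15^0.637 ≈ 32.27 kt.
V₂: ΔP = 21, V ≈ 5.75 × 21^0.637 ≈ 39.99 kt.
ΔV over 18 h = 7.72 kt → 24 h equivalent = 7.72 × 24/18 ≈ 10.29 kt.
10 kt < 30 kt ⇒ not rapid intensification.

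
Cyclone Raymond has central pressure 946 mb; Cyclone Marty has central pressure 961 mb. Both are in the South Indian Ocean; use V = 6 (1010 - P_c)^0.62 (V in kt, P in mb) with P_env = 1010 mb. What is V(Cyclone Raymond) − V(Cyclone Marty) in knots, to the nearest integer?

Cyclone Raymond: ΔP = 64; V ≈ 6 × 64^0.62 ≈ 79.06 kt.
Cyclone Marty: ΔP = 49; V ≈ 6 × 49^0.62 ≈ 67.00 kt.
Difference ≈ 79.06 − 67.00 = 12.06 → 12 kt.

12 kt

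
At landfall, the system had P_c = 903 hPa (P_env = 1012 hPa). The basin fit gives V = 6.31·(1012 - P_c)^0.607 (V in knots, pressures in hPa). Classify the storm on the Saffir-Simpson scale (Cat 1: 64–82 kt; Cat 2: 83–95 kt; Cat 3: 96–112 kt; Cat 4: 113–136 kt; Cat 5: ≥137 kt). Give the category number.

3

ΔP = 1012 − 903 = 109 hPa.
V ≈ 6.31 × 109^0.607 = 6.31 × 17.25 ≈ 109 kt.
109 kt falls in the Category 3 band.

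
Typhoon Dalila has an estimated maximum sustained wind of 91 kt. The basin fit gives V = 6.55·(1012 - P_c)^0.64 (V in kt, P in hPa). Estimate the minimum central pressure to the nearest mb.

ΔP = (V / 6.55)^(1/0.64) = (91/6.55)^1.562.
91/6.55 = 13.893; 13.893^1.562 ≈ 61.04 mb.
P_c = 1012 − 61.04 = 950.96 ≈ 951 mb.

951 mb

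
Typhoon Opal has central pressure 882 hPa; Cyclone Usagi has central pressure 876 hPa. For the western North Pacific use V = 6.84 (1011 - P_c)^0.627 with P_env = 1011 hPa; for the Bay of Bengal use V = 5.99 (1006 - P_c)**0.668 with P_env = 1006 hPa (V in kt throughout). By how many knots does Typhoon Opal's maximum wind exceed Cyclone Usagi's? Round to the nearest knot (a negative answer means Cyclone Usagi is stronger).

Typhoon Opal: ΔP = 129; V ≈ 6.84 × 129^0.627 ≈ 144.01 kt.
Cyclone Usagi: ΔP = 130; V ≈ 5.99 × 130^0.668 ≈ 154.72 kt.
Difference ≈ 144.01 − 154.72 = -10.71 → -11 kt.

-11 kt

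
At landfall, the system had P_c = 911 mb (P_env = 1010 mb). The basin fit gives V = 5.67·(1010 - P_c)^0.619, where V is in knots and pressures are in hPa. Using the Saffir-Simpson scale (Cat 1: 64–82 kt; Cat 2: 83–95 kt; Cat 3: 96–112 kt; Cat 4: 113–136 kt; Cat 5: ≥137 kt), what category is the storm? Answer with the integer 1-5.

3

ΔP = 1010 − 911 = 99 mb.
V ≈ 5.67 × 99^0.619 = 5.67 × 17.19 ≈ 97 kt.
97 kt falls in the Category 3 band.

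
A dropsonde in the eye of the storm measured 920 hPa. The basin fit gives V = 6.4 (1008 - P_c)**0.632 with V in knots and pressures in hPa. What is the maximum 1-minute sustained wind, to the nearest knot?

ΔP = 1008 − 920 = 88 hPa.
88^0.632 ≈ 16.940.
V ≈ 6.4 × 16.940 ≈ 108.4 kt.

108 kt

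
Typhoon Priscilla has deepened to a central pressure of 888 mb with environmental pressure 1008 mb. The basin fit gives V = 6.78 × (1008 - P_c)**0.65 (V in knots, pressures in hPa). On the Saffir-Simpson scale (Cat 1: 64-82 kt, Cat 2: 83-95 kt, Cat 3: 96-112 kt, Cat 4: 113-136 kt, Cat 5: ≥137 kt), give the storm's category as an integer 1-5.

5

ΔP = 1008 − 888 = 120 mb.
V ≈ 6.78 × 120^0.65 = 6.78 × 22.46 ≈ 152 kt.
152 kt falls in the Category 5 band.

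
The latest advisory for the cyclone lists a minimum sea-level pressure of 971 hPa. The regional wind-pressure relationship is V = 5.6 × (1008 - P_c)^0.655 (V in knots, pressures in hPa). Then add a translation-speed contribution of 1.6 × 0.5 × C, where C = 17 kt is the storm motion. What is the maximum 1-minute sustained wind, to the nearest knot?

73 kt

ΔP = 1008 − 971 = 37 hPa.
37^0.655 ≈ 10.646.
V ≈ 5.6 × 10.646 ≈ 59.6 kt.
Translation term: 1.6 × 0.5 × 17 = 13.6 kt.
Corrected V ≈ 73.2 kt → 73 kt.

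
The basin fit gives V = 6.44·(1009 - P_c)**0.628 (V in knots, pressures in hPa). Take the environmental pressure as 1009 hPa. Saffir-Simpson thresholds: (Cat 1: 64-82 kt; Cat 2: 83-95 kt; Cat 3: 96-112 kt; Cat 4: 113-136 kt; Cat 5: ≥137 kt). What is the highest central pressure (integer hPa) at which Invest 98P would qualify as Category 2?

Category 2 begins at V = 83 kt.
Required ΔP = (83/6.44)^(1/0.628) = 12.888^1.592 ≈ 58.59 hPa.
P_c ≤ 1009 − 58.59 = 950.41, so the highest integer P_c is 950 hPa.

950 hPa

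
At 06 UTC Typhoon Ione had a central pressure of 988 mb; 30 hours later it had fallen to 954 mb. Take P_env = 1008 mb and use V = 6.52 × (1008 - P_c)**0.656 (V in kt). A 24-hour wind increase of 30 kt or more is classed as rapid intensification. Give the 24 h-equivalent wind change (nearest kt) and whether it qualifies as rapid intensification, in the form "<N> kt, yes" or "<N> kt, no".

34 kt, yes

V₁: ΔP = 20, V ≈ 6.52 × 20^0.656 ≈ 46.53 kt.
V₂: ΔP = 54, V ≈ 6.52 × 54^0.656 ≈ 89.27 kt.
ΔV over 30 h = 42.74 kt → 24 h equivalent = 42.74 × 24/30 ≈ 34.19 kt.
34 kt ≥ 30 kt ⇒ rapid intensification.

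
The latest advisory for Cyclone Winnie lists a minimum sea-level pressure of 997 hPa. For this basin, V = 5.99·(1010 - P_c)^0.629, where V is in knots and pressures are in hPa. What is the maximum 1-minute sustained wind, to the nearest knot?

ΔP = 1010 − 997 = 13 hPa.
13^0.629 ≈ 5.020.
V ≈ 5.99 × 5.020 ≈ 30.1 kt.

30 kt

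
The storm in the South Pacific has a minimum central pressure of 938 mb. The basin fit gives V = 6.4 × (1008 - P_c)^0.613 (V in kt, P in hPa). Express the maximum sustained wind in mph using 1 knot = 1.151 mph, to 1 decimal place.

ΔP = 1008 − 938 = 70 mb.
V ≈ 6.4 × 70^0.613 = 6.4 × 13.522 ≈ 86.542 kt.
86.542 × 1.151 ≈ 99.61 mph → 99.6 mph.

99.6 mph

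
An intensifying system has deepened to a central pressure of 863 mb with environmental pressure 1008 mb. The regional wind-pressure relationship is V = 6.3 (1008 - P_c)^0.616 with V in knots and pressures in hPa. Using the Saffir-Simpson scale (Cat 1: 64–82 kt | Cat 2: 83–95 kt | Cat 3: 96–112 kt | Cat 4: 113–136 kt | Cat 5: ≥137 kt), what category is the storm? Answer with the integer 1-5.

ΔP = 1008 − 863 = 145 mb.
V ≈ 6.3 × 145^0.616 = 6.3 × 21.45 ≈ 135 kt.
135 kt falls in the Category 4 band.

4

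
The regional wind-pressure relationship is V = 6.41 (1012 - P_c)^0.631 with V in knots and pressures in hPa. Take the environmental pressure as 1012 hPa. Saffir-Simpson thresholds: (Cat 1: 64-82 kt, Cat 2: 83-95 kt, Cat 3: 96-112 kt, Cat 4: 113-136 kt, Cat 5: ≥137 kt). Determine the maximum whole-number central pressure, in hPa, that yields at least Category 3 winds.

Category 3 begins at V = 96 kt.
Required ΔP = (96/6.41)^(1/0.631) = 14.977^1.585 ≈ 72.91 hPa.
P_c ≤ 1012 − 72.91 = 939.09, so the highest integer P_c is 939 hPa.

939 hPa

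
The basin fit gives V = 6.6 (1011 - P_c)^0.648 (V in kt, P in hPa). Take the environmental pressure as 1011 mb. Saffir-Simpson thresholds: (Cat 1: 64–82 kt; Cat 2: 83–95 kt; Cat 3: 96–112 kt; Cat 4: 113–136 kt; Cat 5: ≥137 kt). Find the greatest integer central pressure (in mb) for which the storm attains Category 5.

903 mb

Category 5 begins at V = 137 kt.
Required ΔP = (137/6.6)^(1/0.648) = 20.758^1.543 ≈ 107.82 mb.
P_c ≤ 1011 − 107.82 = 903.18, so the highest integer P_c is 903 mb.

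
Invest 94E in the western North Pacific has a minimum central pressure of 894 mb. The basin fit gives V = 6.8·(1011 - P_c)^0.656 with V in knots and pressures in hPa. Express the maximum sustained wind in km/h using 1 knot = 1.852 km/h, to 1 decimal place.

286.3 km/h

ΔP = 1011 − 894 = 117 mb.
V ≈ 6.8 × 117^0.656 = 6.8 × 22.737 ≈ 154.610 kt.
154.610 × 1.852 ≈ 286.34 km/h → 286.3 km/h.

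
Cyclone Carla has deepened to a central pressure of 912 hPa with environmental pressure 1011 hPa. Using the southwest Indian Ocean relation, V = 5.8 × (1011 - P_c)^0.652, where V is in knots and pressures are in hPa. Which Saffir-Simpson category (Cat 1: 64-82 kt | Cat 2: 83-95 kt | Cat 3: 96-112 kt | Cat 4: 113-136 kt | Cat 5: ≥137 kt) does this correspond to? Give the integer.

ΔP = 1011 − 912 = 99 hPa.
V ≈ 5.8 × 99^0.652 = 5.8 × 20.01 ≈ 116 kt.
116 kt falls in the Category 4 band.

4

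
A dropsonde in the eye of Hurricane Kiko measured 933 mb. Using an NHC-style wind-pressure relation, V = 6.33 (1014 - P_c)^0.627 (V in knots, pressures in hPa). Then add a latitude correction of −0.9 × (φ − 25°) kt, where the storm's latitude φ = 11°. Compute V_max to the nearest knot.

112 kt

ΔP = 1014 − 933 = 81 mb.
81^0.627 ≈ 15.726.
V ≈ 6.33 × 15.726 ≈ 99.5 kt.
Latitude correction: −0.9 × (11 − 25) = 12.6 kt.
Corrected V ≈ 112.1 kt → 112 kt.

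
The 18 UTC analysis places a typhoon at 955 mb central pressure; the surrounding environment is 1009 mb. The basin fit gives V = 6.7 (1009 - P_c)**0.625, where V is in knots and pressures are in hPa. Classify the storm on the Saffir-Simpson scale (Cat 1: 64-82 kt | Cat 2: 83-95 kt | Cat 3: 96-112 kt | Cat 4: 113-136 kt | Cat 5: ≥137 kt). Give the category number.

1

ΔP = 1009 − 955 = 54 mb.
V ≈ 6.7 × 54^0.625 = 6.7 × 12.10 ≈ 81 kt.
81 kt falls in the Category 1 band.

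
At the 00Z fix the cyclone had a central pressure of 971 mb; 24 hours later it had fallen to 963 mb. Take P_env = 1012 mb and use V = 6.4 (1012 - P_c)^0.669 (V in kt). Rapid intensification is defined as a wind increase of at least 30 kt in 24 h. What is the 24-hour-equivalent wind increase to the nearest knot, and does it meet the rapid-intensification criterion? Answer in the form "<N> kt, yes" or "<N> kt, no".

10 kt, no

V₁: ΔP = 41, V ≈ 6.4 × 41^0.669 ≈ 76.76 kt.
V₂: ΔP = 49, V ≈ 6.4 × 49^0.669 ≈ 86.48 kt.
ΔV over 24 h = 9.72 kt → 24 h equivalent = 9.72 × 24/24 ≈ 9.72 kt.
10 kt < 30 kt ⇒ not rapid intensification.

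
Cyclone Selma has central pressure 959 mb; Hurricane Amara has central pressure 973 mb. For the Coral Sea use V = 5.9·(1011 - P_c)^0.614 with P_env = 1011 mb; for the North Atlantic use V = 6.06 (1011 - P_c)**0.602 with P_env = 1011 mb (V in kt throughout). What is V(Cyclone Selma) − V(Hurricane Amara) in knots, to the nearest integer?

13 kt

Cyclone Selma: ΔP = 52; V ≈ 5.9 × 52^0.614 ≈ 66.75 kt.
Hurricane Amara: ΔP = 38; V ≈ 6.06 × 38^0.602 ≈ 54.14 kt.
Difference ≈ 66.75 − 54.14 = 12.61 → 13 kt.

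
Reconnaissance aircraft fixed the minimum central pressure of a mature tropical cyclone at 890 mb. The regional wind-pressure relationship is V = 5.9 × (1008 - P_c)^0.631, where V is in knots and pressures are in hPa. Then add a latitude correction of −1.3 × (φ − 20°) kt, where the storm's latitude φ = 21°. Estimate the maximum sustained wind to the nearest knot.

ΔP = 1008 − 890 = 118 mb.
118^0.631 ≈ 20.294.
V ≈ 5.9 × 20.294 ≈ 119.7 kt.
Latitude correction: −1.3 × (21 − 20) = -1.3 kt.
Corrected V ≈ 118.4 kt → 118 kt.

118 kt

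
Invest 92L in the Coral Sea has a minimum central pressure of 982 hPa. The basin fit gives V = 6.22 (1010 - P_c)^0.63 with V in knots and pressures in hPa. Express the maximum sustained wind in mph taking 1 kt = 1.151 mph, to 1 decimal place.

58.4 mph

ΔP = 1010 − 982 = 28 hPa.
V ≈ 6.22 × 28^0.63 = 6.22 × 8.160 ≈ 50.757 kt.
50.757 × 1.151 ≈ 58.42 mph → 58.4 mph.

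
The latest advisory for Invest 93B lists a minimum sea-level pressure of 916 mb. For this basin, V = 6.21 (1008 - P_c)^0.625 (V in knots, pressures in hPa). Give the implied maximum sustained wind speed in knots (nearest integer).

ΔP = 1008 − 916 = 92 mb.
92^0.625 ≈ 16.880.
V ≈ 6.21 × 16.880 ≈ 104.8 kt.

105 kt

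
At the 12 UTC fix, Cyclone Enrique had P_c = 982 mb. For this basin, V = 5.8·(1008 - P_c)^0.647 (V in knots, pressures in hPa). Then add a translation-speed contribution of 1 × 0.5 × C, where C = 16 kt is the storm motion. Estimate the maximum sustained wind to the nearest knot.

ΔP = 1008 − 982 = 26 mb.
26^0.647 ≈ 8.232.
V ≈ 5.8 × 8.232 ≈ 47.7 kt.
Translation term: 1 × 0.5 × 16 = 8 kt.
Corrected V ≈ 55.7 kt → 56 kt.

56 kt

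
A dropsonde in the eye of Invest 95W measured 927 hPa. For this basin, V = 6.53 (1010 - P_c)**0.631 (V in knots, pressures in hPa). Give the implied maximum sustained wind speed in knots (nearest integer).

106 kt

ΔP = 1010 − 927 = 83 hPa.
83^0.631 ≈ 16.253.
V ≈ 6.53 × 16.253 ≈ 106.1 kt.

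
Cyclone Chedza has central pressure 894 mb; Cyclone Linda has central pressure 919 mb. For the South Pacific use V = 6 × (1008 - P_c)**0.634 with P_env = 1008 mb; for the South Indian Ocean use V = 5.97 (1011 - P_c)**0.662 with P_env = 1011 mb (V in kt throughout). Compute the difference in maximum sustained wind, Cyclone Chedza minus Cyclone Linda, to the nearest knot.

Cyclone Chedza: ΔP = 114; V ≈ 6 × 114^0.634 ≈ 120.85 kt.
Cyclone Linda: ΔP = 92; V ≈ 5.97 × 92^0.662 ≈ 119.12 kt.
Difference ≈ 120.85 − 119.12 = 1.73 → 2 kt.

2 kt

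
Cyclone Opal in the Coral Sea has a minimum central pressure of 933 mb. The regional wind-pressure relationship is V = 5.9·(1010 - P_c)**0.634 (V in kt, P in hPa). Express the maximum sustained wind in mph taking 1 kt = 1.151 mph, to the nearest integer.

107 mph

ΔP = 1010 − 933 = 77 mb.
V ≈ 5.9 × 77^0.634 = 5.9 × 15.705 ≈ 92.659 kt.
92.659 × 1.151 ≈ 106.65 mph → 107 mph.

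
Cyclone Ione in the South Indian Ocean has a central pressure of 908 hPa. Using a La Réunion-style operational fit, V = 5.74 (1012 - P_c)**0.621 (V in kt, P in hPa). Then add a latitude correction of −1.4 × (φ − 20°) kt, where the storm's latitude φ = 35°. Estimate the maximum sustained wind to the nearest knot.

ΔP = 1012 − 908 = 104 hPa.
104^0.621 ≈ 17.889.
V ≈ 5.74 × 17.889 ≈ 102.7 kt.
Latitude correction: −1.4 × (35 − 20) = -21 kt.
Corrected V ≈ 81.7 kt → 82 kt.

82 kt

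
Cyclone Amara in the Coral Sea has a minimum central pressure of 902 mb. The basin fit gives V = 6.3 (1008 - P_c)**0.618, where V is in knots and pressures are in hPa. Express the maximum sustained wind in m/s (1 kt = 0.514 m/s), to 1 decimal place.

57.8 m/s

ΔP = 1008 − 902 = 106 mb.
V ≈ 6.3 × 106^0.618 = 6.3 × 17.850 ≈ 112.455 kt.
112.455 × 0.514 ≈ 57.80 m/s → 57.8 m/s.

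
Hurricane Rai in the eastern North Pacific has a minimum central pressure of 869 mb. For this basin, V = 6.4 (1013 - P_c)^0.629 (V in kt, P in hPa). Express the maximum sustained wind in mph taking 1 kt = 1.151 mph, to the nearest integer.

ΔP = 1013 − 869 = 144 mb.
V ≈ 6.4 × 144^0.629 = 6.4 × 22.783 ≈ 145.811 kt.
145.811 × 1.151 ≈ 167.83 mph → 168 mph.

168 mph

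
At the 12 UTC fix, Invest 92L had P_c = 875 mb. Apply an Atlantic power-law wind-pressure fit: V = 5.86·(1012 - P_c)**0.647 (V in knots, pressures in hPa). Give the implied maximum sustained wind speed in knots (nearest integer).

141 kt

ΔP = 1012 − 875 = 137 mb.
137^0.647 ≈ 24.124.
V ≈ 5.86 × 24.124 ≈ 141.4 kt.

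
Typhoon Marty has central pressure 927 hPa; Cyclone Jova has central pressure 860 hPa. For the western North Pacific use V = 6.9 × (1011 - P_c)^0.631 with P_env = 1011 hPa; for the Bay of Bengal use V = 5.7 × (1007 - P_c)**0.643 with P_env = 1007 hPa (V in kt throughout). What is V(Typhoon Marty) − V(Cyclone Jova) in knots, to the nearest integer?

-28 kt

Typhoon Marty: ΔP = 84; V ≈ 6.9 × 84^0.631 ≈ 113.00 kt.
Cyclone Jova: ΔP = 147; V ≈ 5.7 × 147^0.643 ≈ 141.08 kt.
Difference ≈ 113.00 − 141.08 = -28.08 → -28 kt.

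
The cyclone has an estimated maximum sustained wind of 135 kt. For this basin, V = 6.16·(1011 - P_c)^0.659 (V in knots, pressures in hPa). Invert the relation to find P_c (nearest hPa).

ΔP = (V / 6.16)^(1/0.659) = (135/6.16)^1.517.
135/6.16 = 21.916; 21.916^1.517 ≈ 108.27 hPa.
P_c = 1011 − 108.27 = 902.73 ≈ 903 hPa.

903 hPa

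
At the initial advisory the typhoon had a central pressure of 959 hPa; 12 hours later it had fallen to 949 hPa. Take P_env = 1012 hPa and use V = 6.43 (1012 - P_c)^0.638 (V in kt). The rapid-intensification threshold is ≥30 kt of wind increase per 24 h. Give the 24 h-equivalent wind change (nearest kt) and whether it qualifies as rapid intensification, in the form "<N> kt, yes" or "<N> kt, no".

V₁: ΔP = 53, V ≈ 6.43 × 53^0.638 ≈ 80.97 kt.
V₂: ΔP = 63, V ≈ 6.43 × 63^0.638 ≈ 90.40 kt.
ΔV over 12 h = 9.43 kt → 24 h equivalent = 9.43 × 24/12 ≈ 18.86 kt.
19 kt < 30 kt ⇒ not rapid intensification.

19 kt, no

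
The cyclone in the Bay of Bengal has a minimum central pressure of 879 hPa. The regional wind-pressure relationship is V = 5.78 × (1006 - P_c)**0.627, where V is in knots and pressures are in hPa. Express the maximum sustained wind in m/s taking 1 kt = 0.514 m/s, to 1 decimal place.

ΔP = 1006 − 879 = 127 hPa.
V ≈ 5.78 × 127^0.627 = 5.78 × 20.849 ≈ 120.507 kt.
120.507 × 0.514 ≈ 61.94 m/s → 61.9 m/s.

61.9 m/s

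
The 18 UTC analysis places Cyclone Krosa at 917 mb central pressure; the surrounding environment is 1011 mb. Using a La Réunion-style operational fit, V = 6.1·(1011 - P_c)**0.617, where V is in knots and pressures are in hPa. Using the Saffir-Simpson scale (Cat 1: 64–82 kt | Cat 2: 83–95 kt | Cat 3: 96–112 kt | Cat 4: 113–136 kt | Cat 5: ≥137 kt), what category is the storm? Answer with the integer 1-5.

3

ΔP = 1011 − 917 = 94 mb.
V ≈ 6.1 × 94^0.617 = 6.1 × 16.50 ≈ 101 kt.
101 kt falls in the Category 3 band.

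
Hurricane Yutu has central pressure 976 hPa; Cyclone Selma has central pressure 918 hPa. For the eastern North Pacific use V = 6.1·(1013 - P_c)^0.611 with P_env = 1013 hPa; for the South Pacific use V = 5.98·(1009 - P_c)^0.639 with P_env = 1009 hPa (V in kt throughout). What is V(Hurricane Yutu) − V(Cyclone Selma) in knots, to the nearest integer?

-51 kt

Hurricane Yutu: ΔP = 37; V ≈ 6.1 × 37^0.611 ≈ 55.40 kt.
Cyclone Selma: ΔP = 91; V ≈ 5.98 × 91^0.639 ≈ 106.79 kt.
Difference ≈ 55.40 − 106.79 = -51.39 → -51 kt.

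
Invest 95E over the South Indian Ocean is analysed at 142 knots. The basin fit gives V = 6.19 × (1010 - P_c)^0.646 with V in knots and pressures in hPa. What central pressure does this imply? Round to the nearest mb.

ΔP = (V / 6.19)^(1/0.646) = (142/6.19)^1.548.
142/6.19 = 22.940; 22.940^1.548 ≈ 127.70 mb.
P_c = 1010 − 127.70 = 882.30 ≈ 882 mb.

882 mb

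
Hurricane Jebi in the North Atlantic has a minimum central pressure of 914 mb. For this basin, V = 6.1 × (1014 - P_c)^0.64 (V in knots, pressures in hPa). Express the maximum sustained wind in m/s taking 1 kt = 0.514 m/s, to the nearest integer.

ΔP = 1014 − 914 = 100 mb.
V ≈ 6.1 × 100^0.64 = 6.1 × 19.055 ≈ 116.233 kt.
116.233 × 0.514 ≈ 59.74 m/s → 60 m/s.

60 m/s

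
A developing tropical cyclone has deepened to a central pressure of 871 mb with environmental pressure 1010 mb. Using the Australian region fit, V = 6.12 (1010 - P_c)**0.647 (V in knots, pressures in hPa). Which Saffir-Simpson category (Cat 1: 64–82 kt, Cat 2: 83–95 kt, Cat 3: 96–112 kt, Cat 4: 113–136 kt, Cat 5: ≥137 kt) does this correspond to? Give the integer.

ΔP = 1010 − 871 = 139 mb.
V ≈ 6.12 × 139^0.647 = 6.12 × 24.35 ≈ 149 kt.
149 kt falls in the Category 5 band.

5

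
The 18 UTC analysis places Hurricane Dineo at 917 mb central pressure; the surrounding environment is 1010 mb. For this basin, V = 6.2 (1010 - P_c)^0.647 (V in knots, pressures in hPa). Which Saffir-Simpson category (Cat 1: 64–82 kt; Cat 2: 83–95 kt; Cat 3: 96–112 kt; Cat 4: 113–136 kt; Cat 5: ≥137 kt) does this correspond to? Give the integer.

ΔP = 1010 − 917 = 93 mb.
V ≈ 6.2 × 93^0.647 = 6.2 × 18.78 ≈ 116 kt.
116 kt falls in the Category 4 band.

4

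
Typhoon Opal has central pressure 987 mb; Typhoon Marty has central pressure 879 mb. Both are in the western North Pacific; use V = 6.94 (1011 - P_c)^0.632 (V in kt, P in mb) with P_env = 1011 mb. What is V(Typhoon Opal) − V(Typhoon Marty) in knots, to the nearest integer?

-100 kt

Typhoon Opal: ΔP = 24; V ≈ 6.94 × 24^0.632 ≈ 51.72 kt.
Typhoon Marty: ΔP = 132; V ≈ 6.94 × 132^0.632 ≈ 151.90 kt.
Difference ≈ 51.72 − 151.90 = -100.18 → -100 kt.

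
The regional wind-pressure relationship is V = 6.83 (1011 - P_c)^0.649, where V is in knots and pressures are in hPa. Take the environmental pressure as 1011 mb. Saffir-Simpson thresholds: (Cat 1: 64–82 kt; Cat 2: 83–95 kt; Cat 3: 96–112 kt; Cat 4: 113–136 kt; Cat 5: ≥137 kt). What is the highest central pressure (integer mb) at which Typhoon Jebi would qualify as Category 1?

Category 1 begins at V = 64 kt.
Required ΔP = (64/6.83)^(1/0.649) = 9.370^1.541 ≈ 31.43 mb.
P_c ≤ 1011 − 31.43 = 979.57, so the highest integer P_c is 979 mb.

979 mb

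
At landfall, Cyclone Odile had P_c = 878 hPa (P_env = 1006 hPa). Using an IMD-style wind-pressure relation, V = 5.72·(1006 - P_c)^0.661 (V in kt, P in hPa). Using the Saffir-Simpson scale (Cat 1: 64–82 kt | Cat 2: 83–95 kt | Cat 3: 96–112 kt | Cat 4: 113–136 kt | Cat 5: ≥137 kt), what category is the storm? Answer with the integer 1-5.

5

ΔP = 1006 − 878 = 128 hPa.
V ≈ 5.72 × 128^0.661 = 5.72 × 24.71 ≈ 141 kt.
141 kt falls in the Category 5 band.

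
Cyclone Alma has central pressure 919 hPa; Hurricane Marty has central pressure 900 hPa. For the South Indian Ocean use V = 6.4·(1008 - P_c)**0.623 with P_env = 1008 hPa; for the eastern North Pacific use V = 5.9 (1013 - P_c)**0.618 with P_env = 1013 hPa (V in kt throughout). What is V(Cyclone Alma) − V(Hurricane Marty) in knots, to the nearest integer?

Cyclone Alma: ΔP = 89; V ≈ 6.4 × 89^0.623 ≈ 104.87 kt.
Hurricane Marty: ΔP = 113; V ≈ 5.9 × 113^0.618 ≈ 109.56 kt.
Difference ≈ 104.87 − 109.56 = -4.69 → -5 kt.

-5 kt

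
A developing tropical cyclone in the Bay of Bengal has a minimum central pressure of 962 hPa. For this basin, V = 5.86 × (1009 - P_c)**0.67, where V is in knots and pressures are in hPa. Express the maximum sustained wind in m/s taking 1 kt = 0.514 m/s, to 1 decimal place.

ΔP = 1009 − 962 = 47 hPa.
V ≈ 5.86 × 47^0.67 = 5.86 × 13.192 ≈ 77.304 kt.
77.304 × 0.514 ≈ 39.73 m/s → 39.7 m/s.

39.7 m/s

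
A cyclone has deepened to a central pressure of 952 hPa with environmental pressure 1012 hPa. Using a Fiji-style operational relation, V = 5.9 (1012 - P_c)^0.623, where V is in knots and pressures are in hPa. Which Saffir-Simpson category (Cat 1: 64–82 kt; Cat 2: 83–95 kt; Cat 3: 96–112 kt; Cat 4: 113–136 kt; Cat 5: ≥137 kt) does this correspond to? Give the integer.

1

ΔP = 1012 − 952 = 60 hPa.
V ≈ 5.9 × 60^0.623 = 5.9 × 12.82 ≈ 76 kt.
76 kt falls in the Category 1 band.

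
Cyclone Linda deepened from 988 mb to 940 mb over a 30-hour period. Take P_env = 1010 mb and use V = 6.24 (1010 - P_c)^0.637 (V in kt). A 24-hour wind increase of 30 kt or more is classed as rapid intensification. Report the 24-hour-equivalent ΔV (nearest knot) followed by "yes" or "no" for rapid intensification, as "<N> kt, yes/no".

39 kt, yes

V₁: ΔP = 22, V ≈ 6.24 × 22^0.637 ≈ 44.70 kt.
V₂: ΔP = 70, V ≈ 6.24 × 70^0.637 ≈ 93.44 kt.
ΔV over 30 h = 48.74 kt → 24 h equivalent = 48.74 × 24/30 ≈ 38.99 kt.
39 kt ≥ 30 kt ⇒ rapid intensification.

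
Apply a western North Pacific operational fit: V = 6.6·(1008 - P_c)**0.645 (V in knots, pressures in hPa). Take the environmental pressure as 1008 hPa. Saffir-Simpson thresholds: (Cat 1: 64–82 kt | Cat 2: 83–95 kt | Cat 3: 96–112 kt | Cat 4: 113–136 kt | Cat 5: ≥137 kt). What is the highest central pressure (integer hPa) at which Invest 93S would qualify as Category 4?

926 hPa

Category 4 begins at V = 113 kt.
Required ΔP = (113/6.6)^(1/0.645) = 17.121^1.550 ≈ 81.74 hPa.
P_c ≤ 1008 − 81.74 = 926.26, so the highest integer P_c is 926 hPa.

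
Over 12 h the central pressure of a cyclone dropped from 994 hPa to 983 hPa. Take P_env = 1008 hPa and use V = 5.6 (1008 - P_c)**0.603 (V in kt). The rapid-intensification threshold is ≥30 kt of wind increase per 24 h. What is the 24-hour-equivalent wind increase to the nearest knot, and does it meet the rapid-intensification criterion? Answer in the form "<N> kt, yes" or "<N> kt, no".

V₁: ΔP = 14, V ≈ 5.6 × 14^0.603 ≈ 27.50 kt.
V₂: ΔP = 25, V ≈ 5.6 × 25^0.603 ≈ 39.01 kt.
ΔV over 12 h = 11.51 kt → 24 h equivalent = 11.51 × 24/12 ≈ 23.02 kt.
23 kt < 30 kt ⇒ not rapid intensification.

23 kt, no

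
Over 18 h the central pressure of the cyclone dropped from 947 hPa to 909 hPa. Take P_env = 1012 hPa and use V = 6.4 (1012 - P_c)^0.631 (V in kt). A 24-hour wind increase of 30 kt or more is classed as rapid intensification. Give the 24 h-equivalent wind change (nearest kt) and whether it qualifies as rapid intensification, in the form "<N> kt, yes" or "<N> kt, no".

40 kt, yes

V₁: ΔP = 65, V ≈ 6.4 × 65^0.631 ≈ 89.15 kt.
V₂: ΔP = 103, V ≈ 6.4 × 103^0.631 ≈ 119.20 kt.
ΔV over 18 h = 30.05 kt → 24 h equivalent = 30.05 × 24/18 ≈ 40.07 kt.
40 kt ≥ 30 kt ⇒ rapid intensification.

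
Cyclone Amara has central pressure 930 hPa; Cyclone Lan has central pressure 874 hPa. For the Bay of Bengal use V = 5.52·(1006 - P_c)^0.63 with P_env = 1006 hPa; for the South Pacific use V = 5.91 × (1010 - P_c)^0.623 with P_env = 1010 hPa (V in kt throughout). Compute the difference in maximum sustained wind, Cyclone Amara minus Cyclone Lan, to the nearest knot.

-42 kt

Cyclone Amara: ΔP = 76; V ≈ 5.52 × 76^0.63 ≈ 84.50 kt.
Cyclone Lan: ΔP = 136; V ≈ 5.91 × 136^0.623 ≈ 126.12 kt.
Difference ≈ 84.50 − 126.12 = -41.62 → -42 kt.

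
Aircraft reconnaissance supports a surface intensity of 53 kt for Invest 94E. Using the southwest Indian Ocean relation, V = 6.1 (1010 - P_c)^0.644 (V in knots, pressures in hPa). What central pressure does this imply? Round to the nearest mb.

981 mb

ΔP = (V / 6.1)^(1/0.644) = (53/6.1)^1.553.
53/6.1 = 8.689; 8.689^1.553 ≈ 28.71 mb.
P_c = 1010 − 28.71 = 981.29 ≈ 981 mb.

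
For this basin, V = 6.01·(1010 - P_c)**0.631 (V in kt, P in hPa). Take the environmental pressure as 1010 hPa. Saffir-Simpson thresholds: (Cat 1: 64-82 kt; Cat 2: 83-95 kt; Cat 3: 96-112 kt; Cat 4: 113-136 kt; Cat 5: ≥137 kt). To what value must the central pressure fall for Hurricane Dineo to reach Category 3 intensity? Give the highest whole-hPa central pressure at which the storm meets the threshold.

929 hPa

Category 3 begins at V = 96 kt.
Required ΔP = (96/6.01)^(1/0.631) = 15.973^1.585 ≈ 80.75 hPa.
P_c ≤ 1010 − 80.75 = 929.25, so the highest integer P_c is 929 hPa.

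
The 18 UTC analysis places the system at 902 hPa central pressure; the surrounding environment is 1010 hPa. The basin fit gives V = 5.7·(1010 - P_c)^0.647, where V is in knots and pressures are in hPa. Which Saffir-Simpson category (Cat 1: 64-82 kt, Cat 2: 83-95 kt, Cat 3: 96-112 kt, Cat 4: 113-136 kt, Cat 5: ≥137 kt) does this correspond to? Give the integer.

ΔP = 1010 − 902 = 108 hPa.
V ≈ 5.7 × 108^0.647 = 5.7 × 20.68 ≈ 118 kt.
118 kt falls in the Category 4 band.

4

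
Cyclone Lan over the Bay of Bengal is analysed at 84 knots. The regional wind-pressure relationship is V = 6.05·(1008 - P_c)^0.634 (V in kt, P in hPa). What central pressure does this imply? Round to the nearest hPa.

945 hPa

ΔP = (V / 6.05)^(1/0.634) = (84/6.05)^1.577.
84/6.05 = 13.884; 13.884^1.577 ≈ 63.40 hPa.
P_c = 1008 − 63.40 = 944.60 ≈ 945 hPa.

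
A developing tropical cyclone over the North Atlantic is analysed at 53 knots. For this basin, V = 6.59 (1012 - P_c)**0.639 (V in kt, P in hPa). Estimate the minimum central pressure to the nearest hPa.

986 hPa

ΔP = (V / 6.59)^(1/0.639) = (53/6.59)^1.565.
53/6.59 = 8.042; 8.042^1.565 ≈ 26.11 hPa.
P_c = 1012 − 26.11 = 985.89 ≈ 986 hPa.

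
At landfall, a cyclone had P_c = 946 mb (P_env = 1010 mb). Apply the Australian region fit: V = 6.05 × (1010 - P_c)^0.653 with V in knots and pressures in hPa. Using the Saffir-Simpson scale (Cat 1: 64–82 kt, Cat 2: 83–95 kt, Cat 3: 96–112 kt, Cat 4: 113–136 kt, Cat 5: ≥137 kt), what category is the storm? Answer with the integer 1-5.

ΔP = 1010 − 946 = 64 mb.
V ≈ 6.05 × 64^0.653 = 6.05 × 15.12 ≈ 91 kt.
91 kt falls in the Category 2 band.

2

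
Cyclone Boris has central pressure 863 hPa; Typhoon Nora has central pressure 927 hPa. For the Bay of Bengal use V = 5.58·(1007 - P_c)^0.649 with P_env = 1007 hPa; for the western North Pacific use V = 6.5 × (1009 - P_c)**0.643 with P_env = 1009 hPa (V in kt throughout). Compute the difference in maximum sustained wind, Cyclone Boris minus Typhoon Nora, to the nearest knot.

Cyclone Boris: ΔP = 144; V ≈ 5.58 × 144^0.649 ≈ 140.41 kt.
Typhoon Nora: ΔP = 82; V ≈ 6.5 × 82^0.643 ≈ 110.53 kt.
Difference ≈ 140.41 − 110.53 = 29.88 → 30 kt.

30 kt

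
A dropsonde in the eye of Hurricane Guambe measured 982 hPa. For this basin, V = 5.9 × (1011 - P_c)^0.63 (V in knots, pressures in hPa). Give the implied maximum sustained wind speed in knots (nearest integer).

ΔP = 1011 − 982 = 29 hPa.
29^0.63 ≈ 8.343.
V ≈ 5.9 × 8.343 ≈ 49.2 kt.

49 kt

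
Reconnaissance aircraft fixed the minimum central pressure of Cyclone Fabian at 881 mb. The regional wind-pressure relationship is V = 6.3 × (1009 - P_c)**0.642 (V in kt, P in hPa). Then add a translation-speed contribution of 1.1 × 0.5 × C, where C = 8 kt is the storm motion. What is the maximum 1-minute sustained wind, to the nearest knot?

146 kt

ΔP = 1009 − 881 = 128 mb.
128^0.642 ≈ 22.534.
V ≈ 6.3 × 22.534 ≈ 142.0 kt.
Translation term: 1.1 × 0.5 × 8 = 4.4 kt.
Corrected V ≈ 146.4 kt → 146 kt.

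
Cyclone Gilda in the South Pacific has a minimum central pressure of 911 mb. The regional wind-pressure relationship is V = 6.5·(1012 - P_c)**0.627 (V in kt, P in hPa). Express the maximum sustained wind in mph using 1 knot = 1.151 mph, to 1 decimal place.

ΔP = 1012 − 911 = 101 mb.
V ≈ 6.5 × 101^0.627 = 6.5 × 18.060 ≈ 117.388 kt.
117.388 × 1.151 ≈ 135.11 mph → 135.1 mph.

135.1 mph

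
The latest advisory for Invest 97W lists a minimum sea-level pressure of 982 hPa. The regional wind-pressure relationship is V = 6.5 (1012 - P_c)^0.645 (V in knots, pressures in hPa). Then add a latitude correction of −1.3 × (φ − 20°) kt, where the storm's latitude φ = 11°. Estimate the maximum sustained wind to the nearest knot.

70 kt

ΔP = 1012 − 982 = 30 hPa.
30^0.645 ≈ 8.969.
V ≈ 6.5 × 8.969 ≈ 58.3 kt.
Latitude correction: −1.3 × (11 − 20) = 11.7 kt.
Corrected V ≈ 70 kt → 70 kt.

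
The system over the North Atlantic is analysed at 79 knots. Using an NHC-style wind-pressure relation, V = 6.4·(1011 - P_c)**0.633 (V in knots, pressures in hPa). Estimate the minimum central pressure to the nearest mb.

958 mb

ΔP = (V / 6.4)^(1/0.633) = (79/6.4)^1.580.
79/6.4 = 12.344; 12.344^1.580 ≈ 53.00 mb.
P_c = 1011 − 53.00 = 958.00 ≈ 958 mb.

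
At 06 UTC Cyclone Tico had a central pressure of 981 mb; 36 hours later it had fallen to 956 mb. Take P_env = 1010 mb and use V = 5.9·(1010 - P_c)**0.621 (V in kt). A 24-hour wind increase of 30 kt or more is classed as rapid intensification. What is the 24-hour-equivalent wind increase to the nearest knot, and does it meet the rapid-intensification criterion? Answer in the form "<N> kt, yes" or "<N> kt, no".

V₁: ΔP = 29, V ≈ 5.9 × 29^0.621 ≈ 47.75 kt.
V₂: ΔP = 54, V ≈ 5.9 × 54^0.621 ≈ 70.25 kt.
ΔV over 36 h = 22.50 kt → 24 h equivalent = 22.50 × 24/36 ≈ 15.00 kt.
15 kt < 30 kt ⇒ not rapid intensification.

15 kt, no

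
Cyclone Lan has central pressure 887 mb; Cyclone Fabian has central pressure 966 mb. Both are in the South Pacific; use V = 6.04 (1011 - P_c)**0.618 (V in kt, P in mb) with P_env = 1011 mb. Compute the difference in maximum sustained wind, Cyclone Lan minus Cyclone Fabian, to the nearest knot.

Cyclone Lan: ΔP = 124; V ≈ 6.04 × 124^0.618 ≈ 118.79 kt.
Cyclone Fabian: ΔP = 45; V ≈ 6.04 × 45^0.618 ≈ 63.49 kt.
Difference ≈ 118.79 − 63.49 = 55.30 → 55 kt.

55 kt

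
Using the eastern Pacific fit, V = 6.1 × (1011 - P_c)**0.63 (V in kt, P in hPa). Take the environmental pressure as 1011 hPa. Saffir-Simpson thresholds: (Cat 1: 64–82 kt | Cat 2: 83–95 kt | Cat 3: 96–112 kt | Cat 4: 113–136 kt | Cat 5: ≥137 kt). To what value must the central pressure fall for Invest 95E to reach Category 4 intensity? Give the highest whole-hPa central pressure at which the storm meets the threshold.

908 hPa

Category 4 begins at V = 113 kt.
Required ΔP = (113/6.1)^(1/0.63) = 18.525^1.587 ≈ 102.87 hPa.
P_c ≤ 1011 − 102.87 = 908.13, so the highest integer P_c is 908 hPa.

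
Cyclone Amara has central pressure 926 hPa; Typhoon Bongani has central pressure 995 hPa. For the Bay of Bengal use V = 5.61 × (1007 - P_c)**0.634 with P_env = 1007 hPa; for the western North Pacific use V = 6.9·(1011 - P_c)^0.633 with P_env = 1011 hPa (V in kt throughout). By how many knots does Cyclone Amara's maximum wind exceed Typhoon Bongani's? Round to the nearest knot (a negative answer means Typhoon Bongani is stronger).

Cyclone Amara: ΔP = 81; V ≈ 5.61 × 81^0.634 ≈ 90.98 kt.
Typhoon Bongani: ΔP = 16; V ≈ 6.9 × 16^0.633 ≈ 39.91 kt.
Difference ≈ 90.98 − 39.91 = 51.07 → 51 kt.

51 kt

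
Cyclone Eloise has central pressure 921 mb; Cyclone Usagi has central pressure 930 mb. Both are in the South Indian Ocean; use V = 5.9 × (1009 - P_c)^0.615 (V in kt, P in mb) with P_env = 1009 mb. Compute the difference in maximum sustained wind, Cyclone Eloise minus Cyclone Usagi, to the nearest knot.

6 kt

Cyclone Eloise: ΔP = 88; V ≈ 5.9 × 88^0.615 ≈ 92.62 kt.
Cyclone Usagi: ΔP = 79; V ≈ 5.9 × 79^0.615 ≈ 86.67 kt.
Difference ≈ 92.62 − 86.67 = 5.95 → 6 kt.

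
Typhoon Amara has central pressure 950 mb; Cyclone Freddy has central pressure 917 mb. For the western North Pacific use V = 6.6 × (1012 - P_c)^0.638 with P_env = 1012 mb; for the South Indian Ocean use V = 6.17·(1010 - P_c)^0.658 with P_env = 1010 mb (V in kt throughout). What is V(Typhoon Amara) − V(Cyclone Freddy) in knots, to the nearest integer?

Typhoon Amara: ΔP = 62; V ≈ 6.6 × 62^0.638 ≈ 91.85 kt.
Cyclone Freddy: ΔP = 93; V ≈ 6.17 × 93^0.658 ≈ 121.77 kt.
Difference ≈ 91.85 − 121.77 = -29.92 → -30 kt.

-30 kt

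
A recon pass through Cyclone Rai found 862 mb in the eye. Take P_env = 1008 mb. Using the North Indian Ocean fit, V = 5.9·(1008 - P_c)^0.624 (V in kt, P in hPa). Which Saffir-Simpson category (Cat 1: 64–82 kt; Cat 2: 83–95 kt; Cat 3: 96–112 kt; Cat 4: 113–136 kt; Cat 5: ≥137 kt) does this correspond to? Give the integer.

ΔP = 1008 − 862 = 146 mb.
V ≈ 5.9 × 146^0.624 = 5.9 × 22.42 ≈ 132 kt.
132 kt falls in the Category 4 band.

4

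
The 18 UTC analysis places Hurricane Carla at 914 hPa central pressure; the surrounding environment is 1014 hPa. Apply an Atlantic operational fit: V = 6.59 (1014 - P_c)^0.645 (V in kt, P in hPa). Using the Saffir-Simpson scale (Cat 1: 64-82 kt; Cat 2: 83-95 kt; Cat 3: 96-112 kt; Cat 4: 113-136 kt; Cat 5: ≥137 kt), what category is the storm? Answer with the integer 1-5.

4

ΔP = 1014 − 914 = 100 hPa.
V ≈ 6.59 × 100^0.645 = 6.59 × 19.50 ≈ 128 kt.
128 kt falls in the Category 4 band.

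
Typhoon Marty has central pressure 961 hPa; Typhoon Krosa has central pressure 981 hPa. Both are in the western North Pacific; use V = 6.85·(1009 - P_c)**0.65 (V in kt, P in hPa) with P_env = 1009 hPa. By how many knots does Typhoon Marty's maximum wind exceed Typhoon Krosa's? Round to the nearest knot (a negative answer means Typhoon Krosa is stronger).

Typhoon Marty: ΔP = 48; V ≈ 6.85 × 48^0.65 ≈ 84.82 kt.
Typhoon Krosa: ΔP = 28; V ≈ 6.85 × 28^0.65 ≈ 59.75 kt.
Difference ≈ 84.82 − 59.75 = 25.07 → 25 kt.

25 kt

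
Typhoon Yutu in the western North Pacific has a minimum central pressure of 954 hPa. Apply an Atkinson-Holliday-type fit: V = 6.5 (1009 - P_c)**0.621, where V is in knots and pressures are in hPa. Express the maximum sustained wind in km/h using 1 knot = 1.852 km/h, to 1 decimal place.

145.0 km/h

ΔP = 1009 − 954 = 55 hPa.
V ≈ 6.5 × 55^0.621 = 6.5 × 12.044 ≈ 78.285 kt.
78.285 × 1.852 ≈ 144.98 km/h → 145.0 km/h.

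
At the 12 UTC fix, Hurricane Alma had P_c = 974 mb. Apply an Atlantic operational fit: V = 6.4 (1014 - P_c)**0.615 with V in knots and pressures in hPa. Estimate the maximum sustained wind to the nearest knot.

62 kt

ΔP = 1014 − 974 = 40 mb.
40^0.615 ≈ 9.666.
V ≈ 6.4 × 9.666 ≈ 61.9 kt.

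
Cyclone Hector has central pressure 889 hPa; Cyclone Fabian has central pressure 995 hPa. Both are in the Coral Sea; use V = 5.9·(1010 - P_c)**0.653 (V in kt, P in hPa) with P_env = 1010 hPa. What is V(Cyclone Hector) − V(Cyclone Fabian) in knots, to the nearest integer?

101 kt

Cyclone Hector: ΔP = 121; V ≈ 5.9 × 121^0.653 ≈ 135.18 kt.
Cyclone Fabian: ΔP = 15; V ≈ 5.9 × 15^0.653 ≈ 34.58 kt.
Difference ≈ 135.18 − 34.58 = 100.60 → 101 kt.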